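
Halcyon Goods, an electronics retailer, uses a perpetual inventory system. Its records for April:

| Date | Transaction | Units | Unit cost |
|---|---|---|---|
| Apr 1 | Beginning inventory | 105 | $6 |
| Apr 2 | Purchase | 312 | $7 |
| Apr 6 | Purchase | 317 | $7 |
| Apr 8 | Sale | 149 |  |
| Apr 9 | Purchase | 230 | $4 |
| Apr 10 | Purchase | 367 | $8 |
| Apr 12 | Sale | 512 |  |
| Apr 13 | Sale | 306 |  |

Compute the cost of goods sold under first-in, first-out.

Apr 8, 149 sold [FIFO — oldest first]: 105 @ $6 + 44 @ $7 = $938
Apr 12, 512 sold [FIFO — oldest first]: 268 @ $7 + 244 @ $7 = $3,584
Apr 13, 306 sold [FIFO — oldest first]: 73 @ $7 + 230 @ $4 + 3 @ $8 = $1,455
Total COGS = $938 + $3,584 + $1,455 = $5,977
Ending inventory: 364 @ $8 = $2,912
Check: goods available $8,889 = COGS $5,977 + ending $2,912

COGS = $5,977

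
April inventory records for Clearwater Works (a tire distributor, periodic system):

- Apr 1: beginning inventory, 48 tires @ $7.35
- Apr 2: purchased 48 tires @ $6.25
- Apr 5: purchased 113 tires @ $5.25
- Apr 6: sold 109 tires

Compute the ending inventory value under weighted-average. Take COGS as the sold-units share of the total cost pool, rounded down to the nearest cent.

Ending inventory = $596.20

Apr 6, sell 109: 109/209 × $1,246.05 → $649.85
Ending inventory (cost pool remaining) = $596.20
Check: goods available $1,246.05 = COGS $649.85 + ending $596.20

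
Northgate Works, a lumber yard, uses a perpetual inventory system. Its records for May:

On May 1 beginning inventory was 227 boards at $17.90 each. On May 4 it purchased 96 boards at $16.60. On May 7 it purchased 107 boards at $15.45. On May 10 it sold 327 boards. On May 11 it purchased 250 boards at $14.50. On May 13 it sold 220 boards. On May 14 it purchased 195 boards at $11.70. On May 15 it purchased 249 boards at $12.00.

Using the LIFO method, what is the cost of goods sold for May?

COGS = $8,656.35

May 10, 327 sold [LIFO — newest first]: 107 @ $15.45 + 96 @ $16.60 + 124 @ $17.90 = $5,466.35
May 13, 220 sold [LIFO — newest first]: 220 @ $14.50 = $3,190.00
Total COGS = $5,466.35 + $3,190.00 = $8,656.35
Ending inventory: 103 @ $17.90 + 30 @ $14.50 + 195 @ $11.70 + 249 @ $12.00 = $7,548.20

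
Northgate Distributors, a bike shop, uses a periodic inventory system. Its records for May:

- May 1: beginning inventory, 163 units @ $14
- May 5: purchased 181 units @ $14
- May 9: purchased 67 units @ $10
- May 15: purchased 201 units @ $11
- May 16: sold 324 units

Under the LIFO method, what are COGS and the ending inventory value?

COGS = $3,665; ending inventory = $4,032

May 16, 324 sold [LIFO — newest first]: 201 @ $11 + 67 @ $10 + 56 @ $14 = $3,665
Ending inventory: 163 @ $14 + 125 @ $14 = $4,032
Check: goods available $7,697 = COGS $3,665 + ending $4,032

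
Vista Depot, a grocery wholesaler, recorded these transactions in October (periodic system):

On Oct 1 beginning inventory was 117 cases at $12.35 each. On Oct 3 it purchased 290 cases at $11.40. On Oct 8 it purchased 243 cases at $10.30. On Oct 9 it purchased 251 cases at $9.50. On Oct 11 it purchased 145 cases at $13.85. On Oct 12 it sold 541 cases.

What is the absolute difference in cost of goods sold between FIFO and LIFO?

$244.90

FIFO COGS: 117 @ $12.35 + 290 @ $11.40 + 134 @ $10.30 = $6,131.15
LIFO COGS: 145 @ $13.85 + 251 @ $9.50 + 145 @ $10.30 = $5,886.25
Difference = |$6,131.15 − $5,886.25| = $244.90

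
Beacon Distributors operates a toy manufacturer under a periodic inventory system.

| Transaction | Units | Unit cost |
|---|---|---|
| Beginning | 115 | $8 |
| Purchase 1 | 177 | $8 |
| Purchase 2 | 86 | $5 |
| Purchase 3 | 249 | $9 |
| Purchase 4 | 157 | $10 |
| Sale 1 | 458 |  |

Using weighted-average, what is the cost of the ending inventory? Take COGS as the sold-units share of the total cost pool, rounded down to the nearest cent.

Sale 1, sell 458: 458/784 × $6,577.00 → $3,842.17
Ending inventory (cost pool remaining) = $2,734.83
Check: goods available $6,577.00 = COGS $3,842.17 + ending $2,734.83

Ending inventory = $2,734.83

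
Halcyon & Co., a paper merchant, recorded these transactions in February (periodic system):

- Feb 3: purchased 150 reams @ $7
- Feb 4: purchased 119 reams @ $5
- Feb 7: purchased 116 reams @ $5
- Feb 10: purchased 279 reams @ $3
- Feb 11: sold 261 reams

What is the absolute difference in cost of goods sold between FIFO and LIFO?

$822

FIFO COGS: 150 @ $7 + 111 @ $5 = $1,605
LIFO COGS: 261 @ $3 = $783
Difference = |$1,605 − $783| = $822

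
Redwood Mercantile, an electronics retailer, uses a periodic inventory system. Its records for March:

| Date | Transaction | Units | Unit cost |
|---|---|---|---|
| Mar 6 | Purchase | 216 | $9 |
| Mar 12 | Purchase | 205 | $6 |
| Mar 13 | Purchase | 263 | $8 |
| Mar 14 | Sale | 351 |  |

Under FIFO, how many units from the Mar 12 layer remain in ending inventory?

70

Mar 14, 351 sold [FIFO — oldest first]: 216 @ $9 + 135 @ $6 = $2,754
Ending inventory: 70 @ $6 + 263 @ $8 = $2,524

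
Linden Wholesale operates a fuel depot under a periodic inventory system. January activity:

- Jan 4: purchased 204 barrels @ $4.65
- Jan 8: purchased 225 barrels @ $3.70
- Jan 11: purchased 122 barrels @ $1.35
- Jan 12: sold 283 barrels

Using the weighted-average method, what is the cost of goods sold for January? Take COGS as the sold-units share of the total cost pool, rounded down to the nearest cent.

COGS = $999.38

Jan 12, sell 283: 283/551 × $1,945.80 → $999.38
Ending inventory (cost pool remaining) = $946.42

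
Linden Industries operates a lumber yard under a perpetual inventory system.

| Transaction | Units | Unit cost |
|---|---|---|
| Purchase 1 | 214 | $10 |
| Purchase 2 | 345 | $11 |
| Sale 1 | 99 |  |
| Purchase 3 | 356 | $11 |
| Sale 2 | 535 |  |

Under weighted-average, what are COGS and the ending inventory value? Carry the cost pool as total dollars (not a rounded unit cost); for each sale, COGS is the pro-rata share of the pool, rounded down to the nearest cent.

After Purchase 1: 214 on hand, pool $2,140.00 (≈ $10.0000 each)
After Purchase 2: 559 on hand, pool $5,935.00 (≈ $10.6172 each)
Sale 1, sell 99: 99/559 × $5,935.00 → $1,051.10
After Purchase 3: 816 on hand, pool $8,799.90 (≈ $10.7842 each)
Sale 2, sell 535: 535/816 × $8,799.90 → $5,769.54
Total COGS = $1,051.10 + $5,769.54 = $6,820.64
Ending inventory (cost pool remaining) = $3,030.36
Check: goods available $9,851.00 = COGS $6,820.64 + ending $3,030.36

COGS = $6,820.64; ending inventory = $3,030.36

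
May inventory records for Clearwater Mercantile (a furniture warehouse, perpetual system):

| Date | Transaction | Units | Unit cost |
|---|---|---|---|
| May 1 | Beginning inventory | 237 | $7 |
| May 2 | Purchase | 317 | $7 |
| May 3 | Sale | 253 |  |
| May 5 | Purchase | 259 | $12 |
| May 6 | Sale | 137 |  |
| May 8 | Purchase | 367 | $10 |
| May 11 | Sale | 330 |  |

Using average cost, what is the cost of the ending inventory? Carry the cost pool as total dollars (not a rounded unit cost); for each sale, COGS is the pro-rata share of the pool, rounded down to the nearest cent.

After May 1: 237 on hand, pool $1,659.00 (≈ $7.0000 each)
After May 2: 554 on hand, pool $3,878.00 (≈ $7.0000 each)
May 3, sell 253: 253/554 × $3,878.00 → $1,771.00
After May 5: 560 on hand, pool $5,215.00 (≈ $9.3125 each)
May 6, sell 137: 137/560 × $5,215.00 → $1,275.81
After May 8: 790 on hand, pool $7,609.19 (≈ $9.6319 each)
May 11, sell 330: 330/790 × $7,609.19 → $3,178.52
Total COGS = $1,771.00 + $1,275.81 + $3,178.52 = $6,225.33
Ending inventory (cost pool remaining) = $4,430.67

Ending inventory = $4,430.67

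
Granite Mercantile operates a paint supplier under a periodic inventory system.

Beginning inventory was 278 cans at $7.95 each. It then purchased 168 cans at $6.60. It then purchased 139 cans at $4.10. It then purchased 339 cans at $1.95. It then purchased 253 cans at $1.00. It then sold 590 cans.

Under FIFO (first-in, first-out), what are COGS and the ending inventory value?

COGS = $3,898.55; ending inventory = $904.30

Sale 1 (590) [FIFO — oldest first]: 278 @ $7.95 + 168 @ $6.60 + 139 @ $4.10 + 5 @ $1.95 = $3,898.55
Ending inventory: 334 @ $1.95 + 253 @ $1.00 = $904.30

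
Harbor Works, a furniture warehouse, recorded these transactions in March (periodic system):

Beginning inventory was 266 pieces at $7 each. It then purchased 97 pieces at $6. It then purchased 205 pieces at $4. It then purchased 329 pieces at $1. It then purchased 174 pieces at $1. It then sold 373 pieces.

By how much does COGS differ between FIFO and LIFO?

$2,111

FIFO COGS: 266 @ $7 + 97 @ $6 + 10 @ $4 = $2,484
LIFO COGS: 174 @ $1 + 199 @ $1 = $373
Difference = |$2,484 − $373| = $2,111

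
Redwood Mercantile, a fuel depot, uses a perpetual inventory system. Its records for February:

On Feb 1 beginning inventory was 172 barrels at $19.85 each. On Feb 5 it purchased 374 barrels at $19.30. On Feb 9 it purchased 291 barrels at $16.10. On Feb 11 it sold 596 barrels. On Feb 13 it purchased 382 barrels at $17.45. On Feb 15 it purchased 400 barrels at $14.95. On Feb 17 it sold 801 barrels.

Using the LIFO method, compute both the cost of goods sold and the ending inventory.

COGS = $23,584.20; ending inventory = $4,379.20

Feb 11, 596 sold [LIFO — newest first]: 291 @ $16.10 + 305 @ $19.30 = $10,571.60
Feb 17, 801 sold [LIFO — newest first]: 400 @ $14.95 + 382 @ $17.45 + 19 @ $19.30 = $13,012.60
Total COGS = $10,571.60 + $13,012.60 = $23,584.20
Ending inventory: 172 @ $19.85 + 50 @ $19.30 = $4,379.20
Check: goods available $27,963.40 = COGS $23,584.20 + ending $4,379.20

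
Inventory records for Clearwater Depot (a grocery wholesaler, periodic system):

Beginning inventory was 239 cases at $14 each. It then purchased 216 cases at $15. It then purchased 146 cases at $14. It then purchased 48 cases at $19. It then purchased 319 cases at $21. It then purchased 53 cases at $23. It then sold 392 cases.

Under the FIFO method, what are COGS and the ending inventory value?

Sale 1 (392) [FIFO — oldest first]: 239 @ $14 + 153 @ $15 = $5,641
Ending inventory: 63 @ $15 + 146 @ $14 + 48 @ $19 + 319 @ $21 + 53 @ $23 = $11,819

COGS = $5,641; ending inventory = $11,819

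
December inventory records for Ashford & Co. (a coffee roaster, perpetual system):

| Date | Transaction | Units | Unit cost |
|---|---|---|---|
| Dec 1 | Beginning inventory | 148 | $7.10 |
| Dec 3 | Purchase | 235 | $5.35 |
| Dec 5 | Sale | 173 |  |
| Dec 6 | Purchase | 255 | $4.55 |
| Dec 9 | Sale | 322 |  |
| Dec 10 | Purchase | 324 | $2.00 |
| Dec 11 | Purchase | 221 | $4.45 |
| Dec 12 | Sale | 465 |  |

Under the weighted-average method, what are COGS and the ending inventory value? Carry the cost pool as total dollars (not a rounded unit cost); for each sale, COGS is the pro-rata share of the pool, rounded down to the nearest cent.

COGS = $4,329.15; ending inventory = $770.60

After Dec 1: 148 on hand, pool $1,050.80 (≈ $7.1000 each)
After Dec 3: 383 on hand, pool $2,308.05 (≈ $6.0262 each)
Dec 5, sell 173: 173/383 × $2,308.05 → $1,042.53
After Dec 6: 465 on hand, pool $2,425.77 (≈ $5.2167 each)
Dec 9, sell 322: 322/465 × $2,425.77 → $1,679.78
After Dec 10: 467 on hand, pool $1,393.99 (≈ $2.9850 each)
After Dec 11: 688 on hand, pool $2,377.44 (≈ $3.4556 each)
Dec 12, sell 465: 465/688 × $2,377.44 → $1,606.84
Total COGS = $1,042.53 + $1,679.78 + $1,606.84 = $4,329.15
Ending inventory (cost pool remaining) = $770.60
Check: goods available $5,099.75 = COGS $4,329.15 + ending $770.60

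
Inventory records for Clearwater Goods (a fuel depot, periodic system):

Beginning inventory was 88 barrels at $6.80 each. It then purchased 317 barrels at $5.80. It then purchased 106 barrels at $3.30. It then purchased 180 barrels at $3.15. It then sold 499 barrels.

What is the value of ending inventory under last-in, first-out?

Ending inventory = $1,201.60

Sale 1 (499) [LIFO — newest first]: 180 @ $3.15 + 106 @ $3.30 + 213 @ $5.80 = $2,152.20
Ending inventory: 88 @ $6.80 + 104 @ $5.80 = $1,201.60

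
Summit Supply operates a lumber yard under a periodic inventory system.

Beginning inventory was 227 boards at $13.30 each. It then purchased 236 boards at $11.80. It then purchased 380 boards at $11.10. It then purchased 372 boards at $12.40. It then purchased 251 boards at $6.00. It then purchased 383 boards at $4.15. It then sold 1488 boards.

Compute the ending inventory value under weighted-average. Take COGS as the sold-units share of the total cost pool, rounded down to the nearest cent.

Sale 1, sell 1488: 1488/1849 × $17,730.15 → $14,268.50
Ending inventory (cost pool remaining) = $3,461.65
Check: goods available $17,730.15 = COGS $14,268.50 + ending $3,461.65

Ending inventory = $3,461.65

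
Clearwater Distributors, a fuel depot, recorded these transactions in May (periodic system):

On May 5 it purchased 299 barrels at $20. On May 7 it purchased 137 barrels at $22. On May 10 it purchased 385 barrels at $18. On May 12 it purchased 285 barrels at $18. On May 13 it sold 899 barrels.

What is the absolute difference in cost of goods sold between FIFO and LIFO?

$414

FIFO COGS: 299 @ $20 + 137 @ $22 + 385 @ $18 + 78 @ $18 = $17,328
LIFO COGS: 285 @ $18 + 385 @ $18 + 137 @ $22 + 92 @ $20 = $16,914
Difference = |$17,328 − $16,914| = $414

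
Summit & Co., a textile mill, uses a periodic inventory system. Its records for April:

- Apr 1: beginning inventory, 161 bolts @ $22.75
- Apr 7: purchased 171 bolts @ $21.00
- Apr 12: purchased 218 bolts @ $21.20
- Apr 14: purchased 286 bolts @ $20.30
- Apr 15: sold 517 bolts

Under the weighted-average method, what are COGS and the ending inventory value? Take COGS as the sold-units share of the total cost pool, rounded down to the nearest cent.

COGS = $10,934.39; ending inventory = $6,746.76

Apr 15, sell 517: 517/836 × $17,681.15 → $10,934.39
Ending inventory (cost pool remaining) = $6,746.76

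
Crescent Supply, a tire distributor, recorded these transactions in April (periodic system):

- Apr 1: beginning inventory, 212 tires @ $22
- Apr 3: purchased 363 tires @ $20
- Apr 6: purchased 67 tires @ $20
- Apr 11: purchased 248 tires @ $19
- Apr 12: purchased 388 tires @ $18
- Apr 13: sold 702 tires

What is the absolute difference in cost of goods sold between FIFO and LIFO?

$1,388

FIFO COGS: 212 @ $22 + 363 @ $20 + 67 @ $20 + 60 @ $19 = $14,404
LIFO COGS: 388 @ $18 + 248 @ $19 + 66 @ $20 = $13,016
Difference = |$14,404 − $13,016| = $1,388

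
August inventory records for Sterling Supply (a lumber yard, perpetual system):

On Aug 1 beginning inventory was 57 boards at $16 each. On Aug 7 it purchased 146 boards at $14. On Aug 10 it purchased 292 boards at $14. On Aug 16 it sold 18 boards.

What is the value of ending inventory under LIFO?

Ending inventory = $6,792

Aug 16, 18 sold [LIFO — newest first]: 18 @ $14 = $252
Ending inventory: 57 @ $16 + 146 @ $14 + 274 @ $14 = $6,792
Check: goods available $7,044 = COGS $252 + ending $6,792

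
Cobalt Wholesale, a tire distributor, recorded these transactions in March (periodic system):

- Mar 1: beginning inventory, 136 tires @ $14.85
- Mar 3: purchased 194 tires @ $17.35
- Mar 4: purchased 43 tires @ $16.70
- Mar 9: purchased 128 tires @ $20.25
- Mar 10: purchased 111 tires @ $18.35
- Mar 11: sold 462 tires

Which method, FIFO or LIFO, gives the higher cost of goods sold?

LIFO

FIFO COGS: 136 @ $14.85 + 194 @ $17.35 + 43 @ $16.70 + 89 @ $20.25 = $7,905.85
LIFO COGS: 111 @ $18.35 + 128 @ $20.25 + 43 @ $16.70 + 180 @ $17.35 = $8,469.95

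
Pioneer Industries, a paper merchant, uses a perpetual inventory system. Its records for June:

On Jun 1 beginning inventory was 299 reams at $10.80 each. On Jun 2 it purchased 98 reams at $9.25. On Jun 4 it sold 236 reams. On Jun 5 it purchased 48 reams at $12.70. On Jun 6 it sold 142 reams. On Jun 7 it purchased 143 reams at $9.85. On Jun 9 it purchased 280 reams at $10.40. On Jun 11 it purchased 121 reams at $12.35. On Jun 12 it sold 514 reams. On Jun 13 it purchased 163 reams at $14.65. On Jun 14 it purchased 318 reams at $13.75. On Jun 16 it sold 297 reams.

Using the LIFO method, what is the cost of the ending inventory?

Jun 4, 236 sold [LIFO — newest first]: 98 @ $9.25 + 138 @ $10.80 = $2,396.90
Jun 6, 142 sold [LIFO — newest first]: 48 @ $12.70 + 94 @ $10.80 = $1,624.80
Jun 12, 514 sold [LIFO — newest first]: 121 @ $12.35 + 280 @ $10.40 + 113 @ $9.85 = $5,519.40
Jun 16, 297 sold [LIFO — newest first]: 297 @ $13.75 = $4,083.75
Total COGS = $2,396.90 + $1,624.80 + $5,519.40 + $4,083.75 = $13,624.85
Ending inventory: 67 @ $10.80 + 30 @ $9.85 + 163 @ $14.65 + 21 @ $13.75 = $3,695.80
Check: goods available $17,320.65 = COGS $13,624.85 + ending $3,695.80

Ending inventory = $3,695.80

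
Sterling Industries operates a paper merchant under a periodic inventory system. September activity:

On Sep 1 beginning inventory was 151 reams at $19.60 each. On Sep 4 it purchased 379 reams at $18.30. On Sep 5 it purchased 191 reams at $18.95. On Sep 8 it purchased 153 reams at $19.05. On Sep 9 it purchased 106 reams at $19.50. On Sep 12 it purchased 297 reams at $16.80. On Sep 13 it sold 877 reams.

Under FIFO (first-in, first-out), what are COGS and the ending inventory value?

Sep 13, 877 sold [FIFO — oldest first]: 151 @ $19.60 + 379 @ $18.30 + 191 @ $18.95 + 153 @ $19.05 + 3 @ $19.50 = $16,487.90
Ending inventory: 103 @ $19.50 + 297 @ $16.80 = $6,998.10
Check: goods available $23,486.00 = COGS $16,487.90 + ending $6,998.10

COGS = $16,487.90; ending inventory = $6,998.10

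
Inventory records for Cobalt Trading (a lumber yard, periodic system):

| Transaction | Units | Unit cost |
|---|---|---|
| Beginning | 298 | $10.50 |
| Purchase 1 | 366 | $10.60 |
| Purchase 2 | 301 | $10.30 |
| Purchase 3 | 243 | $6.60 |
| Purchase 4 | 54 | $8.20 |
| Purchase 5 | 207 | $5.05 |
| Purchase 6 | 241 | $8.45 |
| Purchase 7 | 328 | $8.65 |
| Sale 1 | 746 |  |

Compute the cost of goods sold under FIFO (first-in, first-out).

COGS = $7,853.20

Sale 1 (746) [FIFO — oldest first]: 298 @ $10.50 + 366 @ $10.60 + 82 @ $10.30 = $7,853.20
Ending inventory: 219 @ $10.30 + 243 @ $6.60 + 54 @ $8.20 + 207 @ $5.05 + 241 @ $8.45 + 328 @ $8.65 = $10,221.30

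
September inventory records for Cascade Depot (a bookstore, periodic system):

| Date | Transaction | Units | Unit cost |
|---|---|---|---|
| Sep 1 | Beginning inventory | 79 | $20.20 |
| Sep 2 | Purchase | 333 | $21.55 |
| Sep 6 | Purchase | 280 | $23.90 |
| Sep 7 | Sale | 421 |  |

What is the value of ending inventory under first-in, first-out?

Ending inventory = $6,476.90

Sep 7, 421 sold [FIFO — oldest first]: 79 @ $20.20 + 333 @ $21.55 + 9 @ $23.90 = $8,987.05
Ending inventory: 271 @ $23.90 = $6,476.90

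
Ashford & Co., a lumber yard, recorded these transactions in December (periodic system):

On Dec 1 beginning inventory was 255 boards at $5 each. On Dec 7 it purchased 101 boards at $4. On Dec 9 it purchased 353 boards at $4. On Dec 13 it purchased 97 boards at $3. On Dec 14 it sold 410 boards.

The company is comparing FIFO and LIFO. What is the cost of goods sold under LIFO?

COGS = $1,543

FIFO COGS: 255 @ $5 + 101 @ $4 + 54 @ $4 = $1,895
LIFO COGS: 97 @ $3 + 313 @ $4 = $1,543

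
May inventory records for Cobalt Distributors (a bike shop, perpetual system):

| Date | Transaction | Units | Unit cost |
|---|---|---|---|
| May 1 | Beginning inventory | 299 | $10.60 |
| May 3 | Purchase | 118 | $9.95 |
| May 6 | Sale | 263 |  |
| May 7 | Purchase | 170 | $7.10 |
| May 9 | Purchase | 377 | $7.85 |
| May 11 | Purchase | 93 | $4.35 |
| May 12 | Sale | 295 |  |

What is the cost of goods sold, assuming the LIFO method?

May 6, 263 sold [LIFO — newest first]: 118 @ $9.95 + 145 @ $10.60 = $2,711.10
May 12, 295 sold [LIFO — newest first]: 93 @ $4.35 + 202 @ $7.85 = $1,990.25
Total COGS = $2,711.10 + $1,990.25 = $4,701.35
Ending inventory: 154 @ $10.60 + 170 @ $7.10 + 175 @ $7.85 = $4,213.15

COGS = $4,701.35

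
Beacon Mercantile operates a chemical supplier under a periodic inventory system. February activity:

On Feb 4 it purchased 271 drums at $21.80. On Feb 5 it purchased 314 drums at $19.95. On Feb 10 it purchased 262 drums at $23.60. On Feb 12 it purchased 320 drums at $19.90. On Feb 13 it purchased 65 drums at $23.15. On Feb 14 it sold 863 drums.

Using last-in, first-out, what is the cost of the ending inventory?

Ending inventory = $7,862.90

Feb 14, 863 sold [LIFO — newest first]: 65 @ $23.15 + 320 @ $19.90 + 262 @ $23.60 + 216 @ $19.95 = $18,365.15
Ending inventory: 271 @ $21.80 + 98 @ $19.95 = $7,862.90
Check: goods available $26,228.05 = COGS $18,365.15 + ending $7,862.90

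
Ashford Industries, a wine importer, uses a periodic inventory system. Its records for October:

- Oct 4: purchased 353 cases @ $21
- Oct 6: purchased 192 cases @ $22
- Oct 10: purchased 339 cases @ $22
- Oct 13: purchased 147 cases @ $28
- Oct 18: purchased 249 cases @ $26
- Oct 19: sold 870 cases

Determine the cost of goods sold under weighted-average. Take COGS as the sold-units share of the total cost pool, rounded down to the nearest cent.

Oct 19, sell 870: 870/1280 × $29,685.00 → $20,176.52
Ending inventory (cost pool remaining) = $9,508.48
Check: goods available $29,685.00 = COGS $20,176.52 + ending $9,508.48

COGS = $20,176.52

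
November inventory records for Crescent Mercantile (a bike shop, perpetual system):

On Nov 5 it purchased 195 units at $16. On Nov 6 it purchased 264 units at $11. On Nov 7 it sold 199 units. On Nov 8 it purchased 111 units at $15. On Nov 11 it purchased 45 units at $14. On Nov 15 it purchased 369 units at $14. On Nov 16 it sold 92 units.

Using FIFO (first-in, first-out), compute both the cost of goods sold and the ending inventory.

COGS = $4,176; ending inventory = $9,309

Nov 7, 199 sold [FIFO — oldest first]: 195 @ $16 + 4 @ $11 = $3,164
Nov 16, 92 sold [FIFO — oldest first]: 92 @ $11 = $1,012
Total COGS = $3,164 + $1,012 = $4,176
Ending inventory: 168 @ $11 + 111 @ $15 + 45 @ $14 + 369 @ $14 = $9,309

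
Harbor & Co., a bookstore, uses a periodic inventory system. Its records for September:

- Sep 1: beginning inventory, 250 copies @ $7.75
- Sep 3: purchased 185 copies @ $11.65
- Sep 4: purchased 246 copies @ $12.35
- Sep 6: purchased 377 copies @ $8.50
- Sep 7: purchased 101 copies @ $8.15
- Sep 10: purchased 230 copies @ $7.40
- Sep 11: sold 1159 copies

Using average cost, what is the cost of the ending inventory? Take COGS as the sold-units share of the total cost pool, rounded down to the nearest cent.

Ending inventory = $2,129.53

Sep 11, sell 1159: 1159/1389 × $12,860.50 → $10,730.97
Ending inventory (cost pool remaining) = $2,129.53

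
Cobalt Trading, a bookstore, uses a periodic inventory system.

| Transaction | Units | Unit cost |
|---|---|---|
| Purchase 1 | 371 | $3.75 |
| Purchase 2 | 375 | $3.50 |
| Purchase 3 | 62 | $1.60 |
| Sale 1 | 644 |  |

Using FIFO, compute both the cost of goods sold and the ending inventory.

Sale 1 (644) [FIFO — oldest first]: 371 @ $3.75 + 273 @ $3.50 = $2,346.75
Ending inventory: 102 @ $3.50 + 62 @ $1.60 = $456.20

COGS = $2,346.75; ending inventory = $456.20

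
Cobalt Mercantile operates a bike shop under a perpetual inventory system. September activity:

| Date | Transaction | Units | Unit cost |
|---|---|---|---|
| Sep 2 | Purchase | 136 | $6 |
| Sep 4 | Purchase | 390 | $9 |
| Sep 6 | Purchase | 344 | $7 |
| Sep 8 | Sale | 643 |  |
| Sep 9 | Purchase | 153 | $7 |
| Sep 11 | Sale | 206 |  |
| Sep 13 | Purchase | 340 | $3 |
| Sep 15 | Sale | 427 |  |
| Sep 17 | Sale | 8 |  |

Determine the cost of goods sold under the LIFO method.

COGS = $8,351

Sep 8, 643 sold [LIFO — newest first]: 344 @ $7 + 299 @ $9 = $5,099
Sep 11, 206 sold [LIFO — newest first]: 153 @ $7 + 53 @ $9 = $1,548
Sep 15, 427 sold [LIFO — newest first]: 340 @ $3 + 38 @ $9 + 49 @ $6 = $1,656
Sep 17, 8 sold [LIFO — newest first]: 8 @ $6 = $48
Total COGS = $5,099 + $1,548 + $1,656 + $48 = $8,351
Ending inventory: 79 @ $6 = $474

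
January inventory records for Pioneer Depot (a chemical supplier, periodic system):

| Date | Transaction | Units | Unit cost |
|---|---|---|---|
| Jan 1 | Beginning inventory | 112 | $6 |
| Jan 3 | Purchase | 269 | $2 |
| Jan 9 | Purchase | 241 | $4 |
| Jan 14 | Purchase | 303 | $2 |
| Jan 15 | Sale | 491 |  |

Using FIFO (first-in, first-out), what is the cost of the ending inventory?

Ending inventory = $1,130

Jan 15, 491 sold [FIFO — oldest first]: 112 @ $6 + 269 @ $2 + 110 @ $4 = $1,650
Ending inventory: 131 @ $4 + 303 @ $2 = $1,130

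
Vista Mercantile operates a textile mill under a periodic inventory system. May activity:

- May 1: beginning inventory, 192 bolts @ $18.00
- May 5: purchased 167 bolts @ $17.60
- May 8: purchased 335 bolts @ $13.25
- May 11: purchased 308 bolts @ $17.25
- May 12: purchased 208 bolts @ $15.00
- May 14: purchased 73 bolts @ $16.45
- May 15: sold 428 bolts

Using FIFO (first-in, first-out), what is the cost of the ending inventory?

Ending inventory = $13,158.35

May 15, 428 sold [FIFO — oldest first]: 192 @ $18.00 + 167 @ $17.60 + 69 @ $13.25 = $7,309.45
Ending inventory: 266 @ $13.25 + 308 @ $17.25 + 208 @ $15.00 + 73 @ $16.45 = $13,158.35
Check: goods available $20,467.80 = COGS $7,309.45 + ending $13,158.35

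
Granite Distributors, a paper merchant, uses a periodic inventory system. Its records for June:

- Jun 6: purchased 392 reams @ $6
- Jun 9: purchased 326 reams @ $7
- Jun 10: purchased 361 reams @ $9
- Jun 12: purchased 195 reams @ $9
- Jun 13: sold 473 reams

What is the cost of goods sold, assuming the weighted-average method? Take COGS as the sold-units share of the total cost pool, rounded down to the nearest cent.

COGS = $3,578.31

Jun 13, sell 473: 473/1274 × $9,638.00 → $3,578.31
Ending inventory (cost pool remaining) = $6,059.69
Check: goods available $9,638.00 = COGS $3,578.31 + ending $6,059.69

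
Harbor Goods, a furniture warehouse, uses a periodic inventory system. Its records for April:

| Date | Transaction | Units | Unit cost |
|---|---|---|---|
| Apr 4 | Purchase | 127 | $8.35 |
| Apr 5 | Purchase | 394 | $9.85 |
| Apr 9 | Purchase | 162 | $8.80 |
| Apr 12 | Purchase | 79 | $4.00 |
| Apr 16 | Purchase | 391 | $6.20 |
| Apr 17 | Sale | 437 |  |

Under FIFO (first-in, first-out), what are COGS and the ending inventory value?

Apr 17, 437 sold [FIFO — oldest first]: 127 @ $8.35 + 310 @ $9.85 = $4,113.95
Ending inventory: 84 @ $9.85 + 162 @ $8.80 + 79 @ $4.00 + 391 @ $6.20 = $4,993.20
Check: goods available $9,107.15 = COGS $4,113.95 + ending $4,993.20

COGS = $4,113.95; ending inventory = $4,993.20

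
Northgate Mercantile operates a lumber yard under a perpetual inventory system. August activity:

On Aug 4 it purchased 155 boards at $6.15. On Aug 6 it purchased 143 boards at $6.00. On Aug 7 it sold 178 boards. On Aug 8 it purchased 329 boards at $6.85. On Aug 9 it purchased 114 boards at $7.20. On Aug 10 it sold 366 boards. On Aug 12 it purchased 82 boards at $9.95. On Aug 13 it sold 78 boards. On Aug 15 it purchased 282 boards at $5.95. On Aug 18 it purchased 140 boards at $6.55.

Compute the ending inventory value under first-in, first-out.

Aug 7, 178 sold [FIFO — oldest first]: 155 @ $6.15 + 23 @ $6.00 = $1,091.25
Aug 10, 366 sold [FIFO — oldest first]: 120 @ $6.00 + 246 @ $6.85 = $2,405.10
Aug 13, 78 sold [FIFO — oldest first]: 78 @ $6.85 = $534.30
Total COGS = $1,091.25 + $2,405.10 + $534.30 = $4,030.65
Ending inventory: 5 @ $6.85 + 114 @ $7.20 + 82 @ $9.95 + 282 @ $5.95 + 140 @ $6.55 = $4,265.85
Check: goods available $8,296.50 = COGS $4,030.65 + ending $4,265.85

Ending inventory = $4,265.85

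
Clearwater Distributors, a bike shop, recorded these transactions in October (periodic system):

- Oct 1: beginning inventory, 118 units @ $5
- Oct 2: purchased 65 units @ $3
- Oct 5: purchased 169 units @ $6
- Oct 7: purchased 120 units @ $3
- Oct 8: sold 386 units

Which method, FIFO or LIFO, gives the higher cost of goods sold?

FIFO COGS: 118 @ $5 + 65 @ $3 + 169 @ $6 + 34 @ $3 = $1,901
LIFO COGS: 120 @ $3 + 169 @ $6 + 65 @ $3 + 32 @ $5 = $1,729

FIFO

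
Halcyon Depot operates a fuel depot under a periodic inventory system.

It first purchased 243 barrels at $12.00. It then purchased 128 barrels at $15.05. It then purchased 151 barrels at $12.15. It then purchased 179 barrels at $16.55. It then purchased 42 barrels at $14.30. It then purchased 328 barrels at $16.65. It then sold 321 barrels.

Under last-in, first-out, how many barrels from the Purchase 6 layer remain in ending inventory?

Sale 1 (321) [LIFO — newest first]: 321 @ $16.65 = $5,344.65
Ending inventory: 243 @ $12.00 + 128 @ $15.05 + 151 @ $12.15 + 179 @ $16.55 + 42 @ $14.30 + 7 @ $16.65 = $10,356.65

7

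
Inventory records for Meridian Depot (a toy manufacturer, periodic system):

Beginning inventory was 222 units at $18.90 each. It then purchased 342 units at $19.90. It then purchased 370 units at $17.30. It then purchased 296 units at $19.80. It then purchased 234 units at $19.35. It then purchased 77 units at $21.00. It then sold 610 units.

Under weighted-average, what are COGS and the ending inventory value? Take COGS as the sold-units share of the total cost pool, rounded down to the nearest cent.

Sale 1, sell 610: 610/1541 × $29,408.30 → $11,641.18
Ending inventory (cost pool remaining) = $17,767.12

COGS = $11,641.18; ending inventory = $17,767.12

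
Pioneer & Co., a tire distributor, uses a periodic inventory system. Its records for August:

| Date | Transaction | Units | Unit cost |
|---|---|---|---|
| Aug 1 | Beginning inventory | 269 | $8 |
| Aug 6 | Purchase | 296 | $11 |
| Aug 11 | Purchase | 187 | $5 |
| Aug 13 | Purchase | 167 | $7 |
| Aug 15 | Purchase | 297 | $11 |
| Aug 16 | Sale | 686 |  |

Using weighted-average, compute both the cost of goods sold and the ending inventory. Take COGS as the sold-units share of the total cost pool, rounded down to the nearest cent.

Aug 16, sell 686: 686/1216 × $10,779.00 → $6,080.91
Ending inventory (cost pool remaining) = $4,698.09

COGS = $6,080.91; ending inventory = $4,698.09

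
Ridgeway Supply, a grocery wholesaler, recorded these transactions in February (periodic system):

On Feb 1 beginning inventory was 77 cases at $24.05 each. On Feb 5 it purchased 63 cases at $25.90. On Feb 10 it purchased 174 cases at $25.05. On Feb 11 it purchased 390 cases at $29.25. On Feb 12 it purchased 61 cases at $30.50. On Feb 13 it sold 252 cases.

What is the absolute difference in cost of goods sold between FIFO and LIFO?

FIFO COGS: 77 @ $24.05 + 63 @ $25.90 + 112 @ $25.05 = $6,289.15
LIFO COGS: 61 @ $30.50 + 191 @ $29.25 = $7,447.25
Difference = |$6,289.15 − $7,447.25| = $1,158.10

$1,158.10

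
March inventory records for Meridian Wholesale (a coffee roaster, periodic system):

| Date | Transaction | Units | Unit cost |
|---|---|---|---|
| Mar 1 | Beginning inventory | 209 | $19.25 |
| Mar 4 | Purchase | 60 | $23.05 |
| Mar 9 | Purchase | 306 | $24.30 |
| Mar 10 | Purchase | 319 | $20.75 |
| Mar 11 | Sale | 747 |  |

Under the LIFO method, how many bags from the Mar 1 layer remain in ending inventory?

Mar 11, 747 sold [LIFO — newest first]: 319 @ $20.75 + 306 @ $24.30 + 60 @ $23.05 + 62 @ $19.25 = $16,631.55
Ending inventory: 147 @ $19.25 = $2,829.75
Check: goods available $19,461.30 = COGS $16,631.55 + ending $2,829.75

147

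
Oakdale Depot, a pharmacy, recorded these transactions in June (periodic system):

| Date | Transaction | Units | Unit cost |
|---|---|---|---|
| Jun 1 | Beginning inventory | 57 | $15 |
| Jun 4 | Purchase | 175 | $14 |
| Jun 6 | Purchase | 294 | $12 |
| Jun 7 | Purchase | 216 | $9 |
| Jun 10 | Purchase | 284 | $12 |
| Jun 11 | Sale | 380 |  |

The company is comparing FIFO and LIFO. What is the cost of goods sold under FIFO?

COGS = $5,081

FIFO COGS: 57 @ $15 + 175 @ $14 + 148 @ $12 = $5,081
LIFO COGS: 284 @ $12 + 96 @ $9 = $4,272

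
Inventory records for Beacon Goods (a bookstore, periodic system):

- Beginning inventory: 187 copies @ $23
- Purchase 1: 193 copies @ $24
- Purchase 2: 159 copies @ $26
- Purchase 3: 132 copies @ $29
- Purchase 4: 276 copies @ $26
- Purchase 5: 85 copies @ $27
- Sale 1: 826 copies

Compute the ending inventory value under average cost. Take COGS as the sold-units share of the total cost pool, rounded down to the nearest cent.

Ending inventory = $5,262.99

Sale 1, sell 826: 826/1032 × $26,366.00 → $21,103.01
Ending inventory (cost pool remaining) = $5,262.99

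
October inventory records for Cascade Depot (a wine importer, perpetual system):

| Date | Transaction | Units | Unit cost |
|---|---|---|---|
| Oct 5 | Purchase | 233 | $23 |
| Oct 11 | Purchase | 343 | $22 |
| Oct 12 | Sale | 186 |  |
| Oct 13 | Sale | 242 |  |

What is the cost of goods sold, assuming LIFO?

COGS = $9,501

Oct 12, 186 sold [LIFO — newest first]: 186 @ $22 = $4,092
Oct 13, 242 sold [LIFO — newest first]: 157 @ $22 + 85 @ $23 = $5,409
Total COGS = $4,092 + $5,409 = $9,501
Ending inventory: 148 @ $23 = $3,404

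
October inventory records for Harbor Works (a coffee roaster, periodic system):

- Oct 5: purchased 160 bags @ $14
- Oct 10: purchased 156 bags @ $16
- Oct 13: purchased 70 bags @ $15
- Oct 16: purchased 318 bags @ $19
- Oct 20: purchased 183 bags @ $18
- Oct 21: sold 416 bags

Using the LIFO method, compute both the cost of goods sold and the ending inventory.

COGS = $7,721; ending inventory = $7,401

Oct 21, 416 sold [LIFO — newest first]: 183 @ $18 + 233 @ $19 = $7,721
Ending inventory: 160 @ $14 + 156 @ $16 + 70 @ $15 + 85 @ $19 = $7,401
Check: goods available $15,122 = COGS $7,721 + ending $7,401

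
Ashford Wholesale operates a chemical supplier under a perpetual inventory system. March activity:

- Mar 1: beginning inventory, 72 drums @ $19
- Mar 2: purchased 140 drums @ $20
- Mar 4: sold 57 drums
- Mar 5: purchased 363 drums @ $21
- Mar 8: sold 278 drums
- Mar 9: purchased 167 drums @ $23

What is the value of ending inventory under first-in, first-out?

Ending inventory = $8,881

Mar 4, 57 sold [FIFO — oldest first]: 57 @ $19 = $1,083
Mar 8, 278 sold [FIFO — oldest first]: 15 @ $19 + 140 @ $20 + 123 @ $21 = $5,668
Total COGS = $1,083 + $5,668 = $6,751
Ending inventory: 240 @ $21 + 167 @ $23 = $8,881
Check: goods available $15,632 = COGS $6,751 + ending $8,881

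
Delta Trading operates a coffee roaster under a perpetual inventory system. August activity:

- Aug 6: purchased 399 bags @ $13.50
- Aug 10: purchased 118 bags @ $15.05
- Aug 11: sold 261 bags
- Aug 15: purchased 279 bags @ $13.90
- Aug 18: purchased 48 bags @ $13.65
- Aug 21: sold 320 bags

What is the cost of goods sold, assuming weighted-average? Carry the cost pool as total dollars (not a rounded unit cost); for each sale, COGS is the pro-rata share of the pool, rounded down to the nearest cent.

After Aug 6: 399 on hand, pool $5,386.50 (≈ $13.5000 each)
After Aug 10: 517 on hand, pool $7,162.40 (≈ $13.8538 each)
Aug 11, sell 261: 261/517 × $7,162.40 → $3,615.83
After Aug 15: 535 on hand, pool $7,424.67 (≈ $13.8779 each)
After Aug 18: 583 on hand, pool $8,079.87 (≈ $13.8591 each)
Aug 21, sell 320: 320/583 × $8,079.87 → $4,434.92
Total COGS = $3,615.83 + $4,434.92 = $8,050.75
Ending inventory (cost pool remaining) = $3,644.95
Check: goods available $11,695.70 = COGS $8,050.75 + ending $3,644.95

COGS = $8,050.75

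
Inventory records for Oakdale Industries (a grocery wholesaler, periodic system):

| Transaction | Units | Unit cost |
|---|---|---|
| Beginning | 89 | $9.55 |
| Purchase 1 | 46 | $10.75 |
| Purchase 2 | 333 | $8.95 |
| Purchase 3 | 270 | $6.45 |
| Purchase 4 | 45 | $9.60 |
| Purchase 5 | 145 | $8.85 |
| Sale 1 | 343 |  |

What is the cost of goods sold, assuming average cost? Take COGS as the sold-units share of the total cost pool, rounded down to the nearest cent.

COGS = $2,876.15

Sale 1, sell 343: 343/928 × $7,781.55 → $2,876.15
Ending inventory (cost pool remaining) = $4,905.40
Check: goods available $7,781.55 = COGS $2,876.15 + ending $4,905.40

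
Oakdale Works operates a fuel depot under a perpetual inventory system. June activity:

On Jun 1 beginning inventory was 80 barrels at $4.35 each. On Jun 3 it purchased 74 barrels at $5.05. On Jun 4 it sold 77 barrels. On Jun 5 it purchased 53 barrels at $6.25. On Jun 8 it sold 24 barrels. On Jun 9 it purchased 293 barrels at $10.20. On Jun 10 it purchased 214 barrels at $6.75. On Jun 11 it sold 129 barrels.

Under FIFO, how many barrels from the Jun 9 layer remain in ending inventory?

270

Jun 4, 77 sold [FIFO — oldest first]: 77 @ $4.35 = $334.95
Jun 8, 24 sold [FIFO — oldest first]: 3 @ $4.35 + 21 @ $5.05 = $119.10
Jun 11, 129 sold [FIFO — oldest first]: 53 @ $5.05 + 53 @ $6.25 + 23 @ $10.20 = $833.50
Total COGS = $334.95 + $119.10 + $833.50 = $1,287.55
Ending inventory: 270 @ $10.20 + 214 @ $6.75 = $4,198.50
Check: goods available $5,486.05 = COGS $1,287.55 + ending $4,198.50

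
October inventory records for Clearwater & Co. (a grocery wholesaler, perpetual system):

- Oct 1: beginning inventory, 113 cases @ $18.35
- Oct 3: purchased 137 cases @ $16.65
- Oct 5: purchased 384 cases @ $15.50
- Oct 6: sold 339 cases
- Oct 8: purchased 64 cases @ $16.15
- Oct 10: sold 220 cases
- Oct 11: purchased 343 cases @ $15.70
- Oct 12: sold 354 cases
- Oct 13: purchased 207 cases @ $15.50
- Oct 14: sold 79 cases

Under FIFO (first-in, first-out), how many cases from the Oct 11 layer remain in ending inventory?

49

Oct 6, 339 sold [FIFO — oldest first]: 113 @ $18.35 + 137 @ $16.65 + 89 @ $15.50 = $5,734.10
Oct 10, 220 sold [FIFO — oldest first]: 220 @ $15.50 = $3,410.00
Oct 12, 354 sold [FIFO — oldest first]: 75 @ $15.50 + 64 @ $16.15 + 215 @ $15.70 = $5,571.60
Oct 14, 79 sold [FIFO — oldest first]: 79 @ $15.70 = $1,240.30
Total COGS = $5,734.10 + $3,410.00 + $5,571.60 + $1,240.30 = $15,956.00
Ending inventory: 49 @ $15.70 + 207 @ $15.50 = $3,977.80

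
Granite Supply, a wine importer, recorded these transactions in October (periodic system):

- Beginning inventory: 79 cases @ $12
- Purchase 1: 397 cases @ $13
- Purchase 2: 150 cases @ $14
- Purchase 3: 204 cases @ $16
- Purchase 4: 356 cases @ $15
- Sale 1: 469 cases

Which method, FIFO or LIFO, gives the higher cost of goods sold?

FIFO COGS: 79 @ $12 + 390 @ $13 = $6,018
LIFO COGS: 356 @ $15 + 113 @ $16 = $7,148

LIFO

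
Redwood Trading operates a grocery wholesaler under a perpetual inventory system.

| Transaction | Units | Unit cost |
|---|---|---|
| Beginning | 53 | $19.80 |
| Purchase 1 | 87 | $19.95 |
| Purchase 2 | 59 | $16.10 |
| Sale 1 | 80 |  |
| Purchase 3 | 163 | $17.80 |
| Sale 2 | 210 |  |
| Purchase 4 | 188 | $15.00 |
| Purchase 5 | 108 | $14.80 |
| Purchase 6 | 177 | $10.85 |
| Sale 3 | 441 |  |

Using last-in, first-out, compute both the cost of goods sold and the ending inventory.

COGS = $11,066.75; ending inventory = $1,908.45

Sale 1 (80) [LIFO — newest first]: 59 @ $16.10 + 21 @ $19.95 = $1,368.85
Sale 2 (210) [LIFO — newest first]: 163 @ $17.80 + 47 @ $19.95 = $3,839.05
Sale 3 (441) [LIFO — newest first]: 177 @ $10.85 + 108 @ $14.80 + 156 @ $15.00 = $5,858.85
Total COGS = $1,368.85 + $3,839.05 + $5,858.85 = $11,066.75
Ending inventory: 53 @ $19.80 + 19 @ $19.95 + 32 @ $15.00 = $1,908.45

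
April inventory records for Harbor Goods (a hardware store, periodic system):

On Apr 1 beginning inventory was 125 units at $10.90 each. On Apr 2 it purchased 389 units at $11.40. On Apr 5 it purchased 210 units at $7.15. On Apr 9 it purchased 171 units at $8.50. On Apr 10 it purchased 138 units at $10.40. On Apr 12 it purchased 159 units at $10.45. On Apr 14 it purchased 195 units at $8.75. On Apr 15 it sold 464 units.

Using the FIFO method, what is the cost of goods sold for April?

Apr 15, 464 sold [FIFO — oldest first]: 125 @ $10.90 + 339 @ $11.40 = $5,227.10
Ending inventory: 50 @ $11.40 + 210 @ $7.15 + 171 @ $8.50 + 138 @ $10.40 + 159 @ $10.45 + 195 @ $8.75 = $8,328.00

COGS = $5,227.10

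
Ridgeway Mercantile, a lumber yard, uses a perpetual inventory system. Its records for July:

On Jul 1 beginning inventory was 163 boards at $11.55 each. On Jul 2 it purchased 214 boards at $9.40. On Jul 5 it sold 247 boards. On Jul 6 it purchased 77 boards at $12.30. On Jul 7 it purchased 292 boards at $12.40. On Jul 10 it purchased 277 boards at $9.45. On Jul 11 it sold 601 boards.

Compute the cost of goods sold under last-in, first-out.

Jul 5, 247 sold [LIFO — newest first]: 214 @ $9.40 + 33 @ $11.55 = $2,392.75
Jul 11, 601 sold [LIFO — newest first]: 277 @ $9.45 + 292 @ $12.40 + 32 @ $12.30 = $6,632.05
Total COGS = $2,392.75 + $6,632.05 = $9,024.80
Ending inventory: 130 @ $11.55 + 45 @ $12.30 = $2,055.00

COGS = $9,024.80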